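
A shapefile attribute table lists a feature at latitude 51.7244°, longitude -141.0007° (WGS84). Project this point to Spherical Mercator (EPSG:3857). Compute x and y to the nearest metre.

Web Mercator is spherical with R = a = 6378137 m.
x = R·λ = 6378137 × -2.460926463 = -15696126.125 m.
y = R·ln tan(π/4 + φ/2) = 6378137 × 1.058372691 = 6750446.022 m.

x -15696126 m, y 6750446 m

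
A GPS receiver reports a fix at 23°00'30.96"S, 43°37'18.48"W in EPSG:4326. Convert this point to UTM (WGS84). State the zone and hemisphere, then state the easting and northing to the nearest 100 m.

Longitude -43.6218° lies in the 6° band [-48°, -42°), giving zone 23; latitude is south of the equator, so 23S.
Zone 23 central meridian λ₀ = 6×23 − 183 = -45°; Δλ = +1.3782°.
Transverse Mercator on WGS84 with k₀ = 0.9996 gives E = 641240.615 m, N = 7454864.157 m.

Zone 23S: E 641200 m, N 7454900 m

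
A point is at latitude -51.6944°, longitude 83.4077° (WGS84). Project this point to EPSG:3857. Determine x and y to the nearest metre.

Web Mercator is spherical with R = a = 6378137 m.
x = R·λ = 6378137 × 1.455738987 = 9284902.692 m.
y = R·ln tan(π/4 + φ/2) = 6378137 × -1.057527700 = -6745056.555 m.

x 9284903 m, y -6745057 m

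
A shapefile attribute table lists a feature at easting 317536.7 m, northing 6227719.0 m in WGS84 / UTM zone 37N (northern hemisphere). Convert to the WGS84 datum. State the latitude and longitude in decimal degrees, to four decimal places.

Zone 37N: λ₀ = 39°, k₀ = 0.9996, false easting 500000 m.
Meridian distance M = (N − FN)/k₀ = 6230211.1 m.
Inverse transverse Mercator on WGS84 gives φ = 56.15949983°, λ = 36.06180055°.

lat 56.1595°, lon 36.0618°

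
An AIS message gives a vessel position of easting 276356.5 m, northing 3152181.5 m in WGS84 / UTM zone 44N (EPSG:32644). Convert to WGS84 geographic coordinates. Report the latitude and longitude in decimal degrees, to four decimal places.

lat 28.4771°, lon 78.7156°

Zone 44N: λ₀ = 81°, k₀ = 0.9996, false easting 500000 m.
Meridian distance M = (N − FN)/k₀ = 3153442.9 m.
Inverse transverse Mercator on WGS84 gives φ = 28.47709972°, λ = 78.71559986°.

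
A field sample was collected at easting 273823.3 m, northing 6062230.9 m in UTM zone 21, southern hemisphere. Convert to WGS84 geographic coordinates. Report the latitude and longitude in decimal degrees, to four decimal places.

Zone 21S: λ₀ = -57°, k₀ = 0.9996, false easting 500000 m, false northing 10000000 m.
Meridian distance M = (N − FN)/k₀ = -3939344.8 m.
Inverse transverse Mercator on WGS84 gives φ = -35.55780019°, λ = -59.49540045°.

lat -35.5578°, lon -59.4954°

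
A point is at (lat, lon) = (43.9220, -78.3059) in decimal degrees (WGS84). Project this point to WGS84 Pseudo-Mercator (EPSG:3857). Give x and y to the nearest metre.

x -8716973 m, y 5453379 m

Web Mercator is spherical with R = a = 6378137 m.
x = R·λ = 6378137 × -1.366695779 = -8716972.914 m.
y = R·ln tan(π/4 + φ/2) = 6378137 × 0.855011334 = 5453379.427 m.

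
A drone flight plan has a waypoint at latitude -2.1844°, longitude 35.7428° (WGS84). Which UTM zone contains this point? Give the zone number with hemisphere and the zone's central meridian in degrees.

Zone 36S, central meridian 33°

UTM zone = ⌊(λ + 180)/6⌋ + 1; 35.7428° ∈ [30°, 36°) → zone 36.
Hemisphere: S (φ < 0).
Central meridian λ₀ = 6×36 − 183 = 33°.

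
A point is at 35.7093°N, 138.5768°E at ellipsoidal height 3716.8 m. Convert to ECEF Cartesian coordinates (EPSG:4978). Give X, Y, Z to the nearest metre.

X -3890119 m, Y 3432402 m, Z 3704218 m

WGS84: a = 6378137 m, e² = 0.006694380; N(φ) = a/√(1−e²sin²φ) = 6385422.461 m.
X = (N+h)·cosφ·cosλ = -3890118.836 m; Y = (N+h)·cosφ·sinλ = 3432401.570 m; Z = (N(1−e²)+h)·sinφ = 3704218.246 m.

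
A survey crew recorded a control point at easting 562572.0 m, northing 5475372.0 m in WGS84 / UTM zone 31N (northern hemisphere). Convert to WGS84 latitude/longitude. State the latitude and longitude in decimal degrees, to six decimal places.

lat 49.427800°, lon 3.862900°

Zone 31N: λ₀ = 3°, k₀ = 0.9996, false easting 500000 m.
Meridian distance M = (N − FN)/k₀ = 5477563.0 m.
Inverse transverse Mercator on WGS84 gives φ = 49.42780033°, λ = 3.86289981°.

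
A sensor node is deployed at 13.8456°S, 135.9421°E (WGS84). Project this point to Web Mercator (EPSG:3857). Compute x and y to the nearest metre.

x 15133005 m, y -1556509 m

Web Mercator is spherical with R = a = 6378137 m.
x = R·λ = 6378137 × 2.372637237 = 15133005.349 m.
y = R·ln tan(π/4 + φ/2) = 6378137 × -0.244038121 = -1556508.567 m.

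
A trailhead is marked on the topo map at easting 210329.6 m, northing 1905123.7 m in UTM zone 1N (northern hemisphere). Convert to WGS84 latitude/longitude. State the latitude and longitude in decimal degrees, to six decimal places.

lat 17.212700°, lon -179.723600°

Zone 1N: λ₀ = -177°, k₀ = 0.9996, false easting 500000 m.
Meridian distance M = (N − FN)/k₀ = 1905886.1 m.
Inverse transverse Mercator on WGS84 gives φ = 17.21270016°, λ = -179.72360007°.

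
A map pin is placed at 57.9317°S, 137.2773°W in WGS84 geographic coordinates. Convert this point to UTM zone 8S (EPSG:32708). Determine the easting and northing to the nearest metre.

E 365150 m, N 3576622 m

Zone 8 central meridian λ₀ = 6×8 − 183 = -135°; Δλ = -2.2773°.
Transverse Mercator on WGS84 with k₀ = 0.9996 gives E = 365149.866 m, N = 3576622.390 m.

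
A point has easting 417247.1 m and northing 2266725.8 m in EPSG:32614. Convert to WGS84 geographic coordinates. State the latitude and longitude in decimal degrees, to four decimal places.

Zone 14N: λ₀ = -99°, k₀ = 0.9996, false easting 500000 m.
Meridian distance M = (N − FN)/k₀ = 2267632.9 m.
Inverse transverse Mercator on WGS84 gives φ = 20.49739965°, λ = -99.79360044°.

lat 20.4974°, lon -99.7936°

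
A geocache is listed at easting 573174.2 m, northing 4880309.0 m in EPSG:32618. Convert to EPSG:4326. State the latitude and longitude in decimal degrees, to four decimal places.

Zone 18N: λ₀ = -75°, k₀ = 0.9996, false easting 500000 m.
Meridian distance M = (N − FN)/k₀ = 4882261.9 m.
Inverse transverse Mercator on WGS84 gives φ = 44.07230011°, λ = -74.08619979°.

lat 44.0723°, lon -74.0862°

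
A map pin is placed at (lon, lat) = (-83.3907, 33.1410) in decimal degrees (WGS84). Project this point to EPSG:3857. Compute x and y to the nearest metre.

x -9283010 m, y 3914034 m

Web Mercator is spherical with R = a = 6378137 m.
x = R·λ = 6378137 × -1.455442281 = -9283010.261 m.
y = R·ln tan(π/4 + φ/2) = 6378137 × 0.613664201 = 3914034.345 m.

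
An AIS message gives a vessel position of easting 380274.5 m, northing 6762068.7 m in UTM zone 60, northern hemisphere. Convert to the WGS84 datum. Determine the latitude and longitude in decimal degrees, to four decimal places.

lat 60.9754°, lon 174.7878°

Zone 60N: λ₀ = 177°, k₀ = 0.9996, false easting 500000 m.
Meridian distance M = (N − FN)/k₀ = 6764774.6 m.
Inverse transverse Mercator on WGS84 gives φ = 60.97539997°, λ = 174.78779936°.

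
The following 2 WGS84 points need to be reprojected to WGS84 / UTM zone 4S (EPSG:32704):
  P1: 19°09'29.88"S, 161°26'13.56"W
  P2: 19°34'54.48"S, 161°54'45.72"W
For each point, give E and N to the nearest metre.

UTM zone 4S: λ₀ = -159°, k₀ = 0.9996.
P1 (-19.1583°, -161.4371°) → (243677.962, 7879867.060) m.
P2 (-19.5818°, -161.9127°) → (194417.058, 7832190.803) m.

P1: E 243678 m, N 7879867 m; P2: E 194417 m, N 7832191 m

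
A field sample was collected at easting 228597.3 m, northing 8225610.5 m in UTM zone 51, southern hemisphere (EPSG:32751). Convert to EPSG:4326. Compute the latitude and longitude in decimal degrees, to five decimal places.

Zone 51S: λ₀ = 123°, k₀ = 0.9996, false easting 500000 m, false northing 10000000 m.
Meridian distance M = (N − FN)/k₀ = -1775099.5 m.
Inverse transverse Mercator on WGS84 gives φ = -16.03429971°, λ = 120.46360012°.

lat -16.03430°, lon 120.46360°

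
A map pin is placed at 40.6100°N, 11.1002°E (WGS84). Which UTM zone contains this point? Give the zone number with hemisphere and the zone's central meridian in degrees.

UTM zone = ⌊(λ + 180)/6⌋ + 1; 11.1002° ∈ [6°, 12°) → zone 32.
Hemisphere: N (φ ≥ 0).
Central meridian λ₀ = 6×32 − 183 = 9°.

Zone 32N, central meridian 9°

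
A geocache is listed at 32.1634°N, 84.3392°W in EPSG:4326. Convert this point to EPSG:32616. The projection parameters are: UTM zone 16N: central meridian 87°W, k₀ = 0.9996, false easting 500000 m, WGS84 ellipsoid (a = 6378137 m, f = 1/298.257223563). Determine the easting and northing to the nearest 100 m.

Zone 16 central meridian λ₀ = 6×16 − 183 = -87°; Δλ = +2.6608°.
Transverse Mercator on WGS84 with k₀ = 0.9996 gives E = 750919.413 m, N = 3561650.509 m.

E 750900 m, N 3561700 m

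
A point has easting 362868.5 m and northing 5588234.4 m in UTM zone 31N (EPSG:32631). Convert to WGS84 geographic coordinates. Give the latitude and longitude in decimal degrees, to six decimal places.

lat 50.430100°, lon 1.069200°

Zone 31N: λ₀ = 3°, k₀ = 0.9996, false easting 500000 m.
Meridian distance M = (N − FN)/k₀ = 5590470.6 m.
Inverse transverse Mercator on WGS84 gives φ = 50.43010015°, λ = 1.06920034°.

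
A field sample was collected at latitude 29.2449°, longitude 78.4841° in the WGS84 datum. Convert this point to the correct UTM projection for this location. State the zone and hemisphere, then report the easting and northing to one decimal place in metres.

Zone 44N: E 255490.0 m, N 3237742.7 m

Longitude 78.4841° lies in the 6° band [78°, 84°), giving zone 44; latitude is north of the equator, so 44N.
Zone 44 central meridian λ₀ = 6×44 − 183 = 81°; Δλ = -2.5159°.
Transverse Mercator on WGS84 with k₀ = 0.9996 gives E = 255489.993 m, N = 3237742.660 m.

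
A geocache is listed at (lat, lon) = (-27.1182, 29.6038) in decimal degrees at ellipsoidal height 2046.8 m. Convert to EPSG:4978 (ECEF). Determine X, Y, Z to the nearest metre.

X 4940936 m, Y 2807276 m, Z -2890812 m

WGS84: a = 6378137 m, e² = 0.006694380; N(φ) = a/√(1−e²sin²φ) = 6382577.470 m.
X = (N+h)·cosφ·cosλ = 4940936.233 m; Y = (N+h)·cosφ·sinλ = 2807275.899 m; Z = (N(1−e²)+h)·sinφ = -2890812.012 m.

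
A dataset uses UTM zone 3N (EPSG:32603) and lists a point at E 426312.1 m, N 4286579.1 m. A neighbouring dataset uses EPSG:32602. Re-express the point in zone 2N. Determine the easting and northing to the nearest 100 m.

E 948000 m, N 4298900 m

UTM 3N → geographic: φ = 38.72480009°, λ = -165.84769981°.
UTM 2N (λ₀ = -171°) forward: E = 948001.895 m, N = 4298858.272 m.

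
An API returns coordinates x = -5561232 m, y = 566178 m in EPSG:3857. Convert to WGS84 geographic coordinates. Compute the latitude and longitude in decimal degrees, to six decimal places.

lat 5.079397°, lon -49.957397°

R = 6378137 m. λ = x/R = -49.95739704°.
φ = 2·arctan(exp(y/R)) − 90° = 2·arctan(1.09283) − 90° = 5.07939706°.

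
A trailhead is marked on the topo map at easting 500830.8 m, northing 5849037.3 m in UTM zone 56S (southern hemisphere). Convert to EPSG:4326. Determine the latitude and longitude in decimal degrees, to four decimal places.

lat -37.5056°, lon 153.0094°

Zone 56S: λ₀ = 153°, k₀ = 0.9996, false easting 500000 m, false northing 10000000 m.
Meridian distance M = (N − FN)/k₀ = -4152623.7 m.
Inverse transverse Mercator on WGS84 gives φ = -37.50560034°, λ = 153.00939995°.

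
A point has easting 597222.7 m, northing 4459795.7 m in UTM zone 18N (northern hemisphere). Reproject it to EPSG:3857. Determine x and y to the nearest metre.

Unproject from UTM 18N (λ₀ = -75°) → φ = 40.28300039°, λ = -73.85630052°.
Web Mercator (R = 6378137 m): x = -8221645.766 m, y = 4907152.752 m.

x -8221646 m, y 4907153 m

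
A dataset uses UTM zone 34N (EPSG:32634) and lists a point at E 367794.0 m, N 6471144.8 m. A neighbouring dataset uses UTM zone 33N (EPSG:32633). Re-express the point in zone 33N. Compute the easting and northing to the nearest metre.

E 718786 m, N 6475008 m

UTM 34N → geographic: φ = 58.36119967°, λ = 18.74030006°.
UTM 33N (λ₀ = 15°) forward: E = 718785.575 m, N = 6475007.976 m.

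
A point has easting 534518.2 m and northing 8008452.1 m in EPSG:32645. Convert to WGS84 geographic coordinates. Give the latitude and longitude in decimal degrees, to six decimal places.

lat 72.172400°, lon 88.010201°

Zone 45N: λ₀ = 87°, k₀ = 0.9996, false easting 500000 m.
Meridian distance M = (N − FN)/k₀ = 8011656.8 m.
Inverse transverse Mercator on WGS84 gives φ = 72.17239959°, λ = 88.01020079°.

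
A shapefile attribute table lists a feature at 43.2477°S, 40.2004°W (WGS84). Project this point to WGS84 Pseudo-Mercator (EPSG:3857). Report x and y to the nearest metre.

Web Mercator is spherical with R = a = 6378137 m.
x = R·λ = 6378137 × -0.701629341 = -4475088.058 m.
y = R·ln tan(π/4 + φ/2) = 6378137 × -0.838763832 = -5349750.633 m.

x -4475088 m, y -5349751 m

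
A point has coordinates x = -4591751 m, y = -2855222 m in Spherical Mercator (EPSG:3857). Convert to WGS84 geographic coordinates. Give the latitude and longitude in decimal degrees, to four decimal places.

R = 6378137 m. λ = x/R = -41.24840104°.
φ = 2·arctan(exp(y/R)) − 90° = 2·arctan(0.63912) − 90° = -24.83280161°.

lat -24.8328°, lon -41.2484°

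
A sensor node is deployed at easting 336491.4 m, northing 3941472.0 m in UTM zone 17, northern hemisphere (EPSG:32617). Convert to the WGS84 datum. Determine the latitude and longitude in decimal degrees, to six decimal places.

Zone 17N: λ₀ = -81°, k₀ = 0.9996, false easting 500000 m.
Meridian distance M = (N − FN)/k₀ = 3943049.2 m.
Inverse transverse Mercator on WGS84 gives φ = 35.60349970°, λ = -82.80509962°.

lat 35.603500°, lon -82.805100°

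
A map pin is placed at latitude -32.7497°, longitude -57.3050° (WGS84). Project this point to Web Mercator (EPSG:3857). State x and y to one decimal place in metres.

Web Mercator is spherical with R = a = 6378137 m.
x = R·λ = 6378137 × -1.000160928 = -6379163.420 m.
y = R·ln tan(π/4 + φ/2) = 6378137 × -0.605525996 = -3862127.757 m.

x -6379163.4 m, y -3862127.8 m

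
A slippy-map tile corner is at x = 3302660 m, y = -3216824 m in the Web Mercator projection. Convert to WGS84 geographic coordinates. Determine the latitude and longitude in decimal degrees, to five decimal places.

lat -27.74470°, lon 29.66830°

R = 6378137 m. λ = x/R = 29.66829956°.
φ = 2·arctan(exp(y/R)) − 90° = 2·arctan(0.60390) − 90° = -27.74469790°.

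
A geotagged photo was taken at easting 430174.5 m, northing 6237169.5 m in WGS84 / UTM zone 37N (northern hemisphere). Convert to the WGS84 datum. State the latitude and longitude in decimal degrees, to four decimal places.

Zone 37N: λ₀ = 39°, k₀ = 0.9996, false easting 500000 m.
Meridian distance M = (N − FN)/k₀ = 6239665.4 m.
Inverse transverse Mercator on WGS84 gives φ = 56.27420021°, λ = 37.87239983°.

lat 56.2742°, lon 37.8724°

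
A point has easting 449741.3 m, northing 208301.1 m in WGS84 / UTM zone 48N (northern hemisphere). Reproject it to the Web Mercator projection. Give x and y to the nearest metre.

Unproject from UTM 48N (λ₀ = 105°) → φ = 1.88449960°, λ = 104.54809968°.
Web Mercator (R = 6378137 m): x = 11638241.220 m, y = 209819.370 m.

x 11638241 m, y 209819 m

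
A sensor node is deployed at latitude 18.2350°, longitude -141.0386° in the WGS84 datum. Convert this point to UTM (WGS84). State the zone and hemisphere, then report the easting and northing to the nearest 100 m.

Zone 7N: E 495900 m, N 2016200 m

Longitude -141.0386° lies in the 6° band [-144°, -138°), giving zone 7; latitude is north of the equator, so 7N.
Zone 7 central meridian λ₀ = 6×7 − 183 = -141°; Δλ = -0.0386°.
Transverse Mercator on WGS84 with k₀ = 0.9996 gives E = 495919.149 m, N = 2016185.776 m.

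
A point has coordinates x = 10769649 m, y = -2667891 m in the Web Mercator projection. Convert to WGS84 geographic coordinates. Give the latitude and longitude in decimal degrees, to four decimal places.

lat -23.2963°, lon 96.7454°

R = 6378137 m. λ = x/R = 96.74540301°.
φ = 2·arctan(exp(y/R)) − 90° = 2·arctan(0.65817) − 90° = -23.29630283°.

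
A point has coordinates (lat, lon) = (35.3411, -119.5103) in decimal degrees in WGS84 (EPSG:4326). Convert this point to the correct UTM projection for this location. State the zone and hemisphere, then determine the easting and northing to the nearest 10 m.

Zone 11N: E 271860 m, N 3913760 m

Longitude -119.5103° lies in the 6° band [-120°, -114°), giving zone 11; latitude is north of the equator, so 11N.
Zone 11 central meridian λ₀ = 6×11 − 183 = -117°; Δλ = -2.5103°.
Transverse Mercator on WGS84 with k₀ = 0.9996 gives E = 271861.275 m, N = 3913762.808 m.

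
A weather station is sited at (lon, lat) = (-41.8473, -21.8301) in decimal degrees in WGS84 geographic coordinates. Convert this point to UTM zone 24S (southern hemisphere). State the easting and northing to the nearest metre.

Zone 24 central meridian λ₀ = 6×24 − 183 = -39°; Δλ = -2.8473°.
Transverse Mercator on WGS84 with k₀ = 0.9996 gives E = 205662.246 m, N = 7583257.277 m.

E 205662 m, N 7583257 m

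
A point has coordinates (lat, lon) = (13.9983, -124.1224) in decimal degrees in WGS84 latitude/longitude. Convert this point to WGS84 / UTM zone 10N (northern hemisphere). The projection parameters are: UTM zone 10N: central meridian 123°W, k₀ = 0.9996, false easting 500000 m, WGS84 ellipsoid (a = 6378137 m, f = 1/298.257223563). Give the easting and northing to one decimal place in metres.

E 378783.4 m, N 1547825.5 m

Zone 10 central meridian λ₀ = 6×10 − 183 = -123°; Δλ = -1.1224°.
Transverse Mercator on WGS84 with k₀ = 0.9996 gives E = 378783.367 m, N = 1547825.520 m.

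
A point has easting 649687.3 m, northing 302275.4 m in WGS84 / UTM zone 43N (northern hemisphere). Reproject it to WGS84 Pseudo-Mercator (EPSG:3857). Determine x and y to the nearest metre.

Unproject from UTM 43N (λ₀ = 75°) → φ = 2.73400033°, λ = 76.34660039°.
Web Mercator (R = 6378137 m): x = 8498864.679 m, y = 304463.087 m.

x 8498865 m, y 304463 m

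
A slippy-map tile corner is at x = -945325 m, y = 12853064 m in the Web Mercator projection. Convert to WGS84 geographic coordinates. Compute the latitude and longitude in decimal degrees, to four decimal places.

lat 74.8148°, lon -8.4920°

R = 6378137 m. λ = x/R = -8.49199896°.
φ = 2·arctan(exp(y/R)) − 90° = 2·arctan(7.50204) − 90° = 74.81479985°.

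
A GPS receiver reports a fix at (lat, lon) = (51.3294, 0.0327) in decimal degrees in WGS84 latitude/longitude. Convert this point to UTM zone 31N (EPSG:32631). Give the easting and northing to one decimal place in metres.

Zone 31 central meridian λ₀ = 6×31 − 183 = 3°; Δλ = -2.9673°.
Transverse Mercator on WGS84 with k₀ = 0.9996 gives E = 293283.708 m, N = 5690637.3499 m.

E 293283.7 m, N 5690637.3 m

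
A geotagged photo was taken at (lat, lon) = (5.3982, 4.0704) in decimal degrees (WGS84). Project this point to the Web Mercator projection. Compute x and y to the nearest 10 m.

x 453110 m, y 601820 m

Web Mercator is spherical with R = a = 6378137 m.
x = R·λ = 6378137 × 0.071041882 = 453114.855 m.
y = R·ln tan(π/4 + φ/2) = 6378137 × 0.094356063 = 601815.894 m.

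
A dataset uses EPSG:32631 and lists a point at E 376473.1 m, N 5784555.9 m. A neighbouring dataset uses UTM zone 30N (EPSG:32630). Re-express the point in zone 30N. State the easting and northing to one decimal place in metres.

UTM 31N → geographic: φ = 52.19760020°, λ = 1.19259936°.
UTM 30N (λ₀ = -3°) forward: E = 786491.670 m, N = 5791304.8502 m.

E 786491.7 m, N 5791304.9 m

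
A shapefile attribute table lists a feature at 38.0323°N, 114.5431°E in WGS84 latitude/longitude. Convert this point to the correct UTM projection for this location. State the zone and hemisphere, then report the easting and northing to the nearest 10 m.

Zone 50N: E 284370 m, N 4212250 m

Longitude 114.5431° lies in the 6° band [114°, 120°), giving zone 50; latitude is north of the equator, so 50N.
Zone 50 central meridian λ₀ = 6×50 − 183 = 117°; Δλ = -2.4569°.
Transverse Mercator on WGS84 with k₀ = 0.9996 gives E = 284369.319 m, N = 4212248.166 m.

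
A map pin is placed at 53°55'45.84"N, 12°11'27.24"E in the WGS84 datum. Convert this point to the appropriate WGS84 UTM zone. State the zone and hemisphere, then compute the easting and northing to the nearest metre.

Zone 33N: E 315576 m, N 5979322 m

Longitude 12.1909° lies in the 6° band [12°, 18°), giving zone 33; latitude is north of the equator, so 33N.
Zone 33 central meridian λ₀ = 6×33 − 183 = 15°; Δλ = -2.8091°.
Transverse Mercator on WGS84 with k₀ = 0.9996 gives E = 315575.983 m, N = 5979322.230 m.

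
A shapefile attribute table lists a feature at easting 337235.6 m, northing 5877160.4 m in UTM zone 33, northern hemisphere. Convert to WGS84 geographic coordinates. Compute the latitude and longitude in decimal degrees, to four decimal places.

lat 53.0192°, lon 12.5734°

Zone 33N: λ₀ = 15°, k₀ = 0.9996, false easting 500000 m.
Meridian distance M = (N − FN)/k₀ = 5879512.2 m.
Inverse transverse Mercator on WGS84 gives φ = 53.01919958°, λ = 12.57339944°.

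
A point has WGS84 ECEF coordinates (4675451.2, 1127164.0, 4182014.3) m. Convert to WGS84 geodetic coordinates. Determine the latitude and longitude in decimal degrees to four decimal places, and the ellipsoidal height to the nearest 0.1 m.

lat 41.1991°, lon 13.5543°, h 4446.5 m

λ = atan2(Y, X) = 13.55430032°; p = √(X²+Y²) = 4809401.5 m.
Bowring's method on WGS84 (a = 6378137 m, b = 6356752.314 m) gives φ = 41.19909966°, h = 4446.513 m.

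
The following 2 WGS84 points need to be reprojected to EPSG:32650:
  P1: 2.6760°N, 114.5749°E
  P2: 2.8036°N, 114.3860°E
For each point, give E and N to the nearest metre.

P1: E 230359 m, N 296047 m; P2: E 209372 m, N 310209 m

UTM zone 50N: λ₀ = 117°, k₀ = 0.9996.
P1 (2.6760°, 114.5749°) → (230358.679, 296047.105) m.
P2 (2.8036°, 114.3860°) → (209372.043, 310208.964) m.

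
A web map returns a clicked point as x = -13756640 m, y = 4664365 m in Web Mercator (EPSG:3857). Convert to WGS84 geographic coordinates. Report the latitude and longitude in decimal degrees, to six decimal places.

R = 6378137 m. λ = x/R = -123.57799970°.
φ = 2·arctan(exp(y/R)) − 90° = 2·arctan(2.07779) − 90° = 38.59880023°.

lat 38.598800°, lon -123.578000°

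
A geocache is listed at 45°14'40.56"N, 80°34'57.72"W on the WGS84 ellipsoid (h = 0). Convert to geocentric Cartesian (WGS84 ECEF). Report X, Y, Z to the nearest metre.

X 736034 m, Y -4437703 m, Z 4506529 m

WGS84: a = 6378137 m, e² = 0.006694380; N(φ) = a/√(1−e²sin²φ) = 6388929.890 m.
X = (N+h)·cosφ·cosλ = 736033.765 m; Y = (N+h)·cosφ·sinλ = -4437703.466 m; Z = (N(1−e²)+h)·sinφ = 4506528.900 m.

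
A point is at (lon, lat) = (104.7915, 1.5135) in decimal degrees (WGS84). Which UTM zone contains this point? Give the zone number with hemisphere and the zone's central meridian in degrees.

UTM zone = ⌊(λ + 180)/6⌋ + 1; 104.7915° ∈ [102°, 108°) → zone 48.
Hemisphere: N (φ ≥ 0).
Central meridian λ₀ = 6×48 − 183 = 105°.

Zone 48N, central meridian 105°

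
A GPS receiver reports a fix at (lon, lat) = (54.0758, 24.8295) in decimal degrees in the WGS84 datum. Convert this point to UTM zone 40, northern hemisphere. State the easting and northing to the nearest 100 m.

Zone 40 central meridian λ₀ = 6×40 − 183 = 57°; Δλ = -2.9242°.
Transverse Mercator on WGS84 with k₀ = 0.9996 gives E = 204430.282 m, N = 2749237.820 m.

E 204400 m, N 2749200 m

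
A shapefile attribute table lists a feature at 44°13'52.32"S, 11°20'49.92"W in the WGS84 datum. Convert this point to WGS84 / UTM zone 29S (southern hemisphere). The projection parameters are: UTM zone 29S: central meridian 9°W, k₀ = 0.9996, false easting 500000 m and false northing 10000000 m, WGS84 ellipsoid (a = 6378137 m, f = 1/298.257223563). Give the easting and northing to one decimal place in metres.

Zone 29 central meridian λ₀ = 6×29 − 183 = -9°; Δλ = -2.3472°.
Transverse Mercator on WGS84 with k₀ = 0.9996 gives E = 312546.140 m, N = 5099768.629 m.

E 312546.1 m, N 5099768.6 m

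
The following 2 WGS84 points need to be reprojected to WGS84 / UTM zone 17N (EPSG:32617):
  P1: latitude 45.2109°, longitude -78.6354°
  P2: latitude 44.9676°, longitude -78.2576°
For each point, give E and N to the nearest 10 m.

P1: E 685680 m, N 5009100 m; P2: E 716270 m, N 4983010 m

UTM zone 17N: λ₀ = -81°, k₀ = 0.9996.
P1 (45.2109°, -78.6354°) → (685681.373, 5009099.188) m.
P2 (44.9676°, -78.2576°) → (716265.054, 4983010.251) m.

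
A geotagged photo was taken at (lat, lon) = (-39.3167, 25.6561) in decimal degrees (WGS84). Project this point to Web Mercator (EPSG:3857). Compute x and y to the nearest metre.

x 2856024 m, y -4767138 m

Web Mercator is spherical with R = a = 6378137 m.
x = R·λ = 6378137 × 0.447783418 = 2856023.988 m.
y = R·ln tan(π/4 + φ/2) = 6378137 × -0.747418595 = -4767138.193 m.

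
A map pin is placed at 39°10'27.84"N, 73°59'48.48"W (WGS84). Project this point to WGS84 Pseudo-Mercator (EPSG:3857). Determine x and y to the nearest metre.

Web Mercator is spherical with R = a = 6378137 m.
x = R·λ = 6378137 × -1.291487796 = -8237286.096 m.
y = R·ln tan(π/4 + φ/2) = 6378137 × 0.744211633 = 4746683.753 m.

x -8237286 m, y 4746684 m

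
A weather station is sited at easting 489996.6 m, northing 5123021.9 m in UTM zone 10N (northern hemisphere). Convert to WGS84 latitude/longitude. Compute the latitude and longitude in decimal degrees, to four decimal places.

Zone 10N: λ₀ = -123°, k₀ = 0.9996, false easting 500000 m.
Meridian distance M = (N − FN)/k₀ = 5125071.9 m.
Inverse transverse Mercator on WGS84 gives φ = 46.26070000°, λ = -123.12979992°.

lat 46.2607°, lon -123.1298°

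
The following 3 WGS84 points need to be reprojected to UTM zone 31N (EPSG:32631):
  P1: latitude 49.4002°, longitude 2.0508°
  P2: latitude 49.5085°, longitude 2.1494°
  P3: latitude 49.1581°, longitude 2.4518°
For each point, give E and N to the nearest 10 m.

P1: E 431130 m, N 5472380 m; P2: E 438420 m, N 5484330 m; P3: E 460030 m, N 5445180 m

UTM zone 31N: λ₀ = 3°, k₀ = 0.9996.
P1 (49.4002°, 2.0508°) → (431131.536, 5472378.820) m.
P2 (49.5085°, 2.1494°) → (438421.132, 5484333.447) m.
P3 (49.1581°, 2.4518°) → (460030.420, 5445175.907) m.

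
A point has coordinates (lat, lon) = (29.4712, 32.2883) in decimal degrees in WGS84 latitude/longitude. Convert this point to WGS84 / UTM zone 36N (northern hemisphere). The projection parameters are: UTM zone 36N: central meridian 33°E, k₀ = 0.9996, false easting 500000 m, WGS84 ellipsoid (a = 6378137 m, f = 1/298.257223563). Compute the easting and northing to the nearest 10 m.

E 431000 m, N 3260400 m

Zone 36 central meridian λ₀ = 6×36 − 183 = 33°; Δλ = -0.7117°.
Transverse Mercator on WGS84 with k₀ = 0.9996 gives E = 430996.267 m, N = 3260403.230 m.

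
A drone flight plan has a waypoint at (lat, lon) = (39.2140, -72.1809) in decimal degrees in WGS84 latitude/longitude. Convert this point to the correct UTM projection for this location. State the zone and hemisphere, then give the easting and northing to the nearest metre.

Longitude -72.1809° lies in the 6° band [-78°, -72°), giving zone 18; latitude is north of the equator, so 18N.
Zone 18 central meridian λ₀ = 6×18 − 183 = -75°; Δλ = +2.8191°.
Transverse Mercator on WGS84 with k₀ = 0.9996 gives E = 743393.681 m, N = 4344312.122 m.

Zone 18N: E 743394 m, N 4344312 m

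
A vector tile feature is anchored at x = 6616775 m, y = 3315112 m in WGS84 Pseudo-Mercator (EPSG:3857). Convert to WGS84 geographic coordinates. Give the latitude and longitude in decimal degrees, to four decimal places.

R = 6378137 m. λ = x/R = 59.43950114°.
φ = 2·arctan(exp(y/R)) − 90° = 2·arctan(1.68163) − 90° = 28.52330324°.

lat 28.5233°, lon 59.4395°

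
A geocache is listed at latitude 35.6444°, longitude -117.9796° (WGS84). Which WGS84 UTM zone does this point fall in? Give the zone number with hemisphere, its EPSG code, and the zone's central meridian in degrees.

UTM zone = ⌊(λ + 180)/6⌋ + 1; -117.9796° ∈ [-120°, -114°) → zone 11.
Hemisphere: N (φ ≥ 0).
Central meridian λ₀ = 6×11 − 183 = -117°.
EPSG code: 32611.

Zone 11N (EPSG:32611), central meridian -117°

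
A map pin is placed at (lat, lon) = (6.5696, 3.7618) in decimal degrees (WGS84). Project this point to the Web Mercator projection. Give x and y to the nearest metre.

Web Mercator is spherical with R = a = 6378137 m.
x = R·λ = 6378137 × 0.065655796 = 418761.660 m.
y = R·ln tan(π/4 + φ/2) = 6378137 × 0.114913225 = 732932.290 m.

x 418762 m, y 732932 m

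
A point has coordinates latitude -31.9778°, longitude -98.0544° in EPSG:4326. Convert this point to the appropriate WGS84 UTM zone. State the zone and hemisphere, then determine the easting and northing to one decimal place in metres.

Longitude -98.0544° lies in the 6° band [-102°, -96°), giving zone 14; latitude is south of the equator, so 14S.
Zone 14 central meridian λ₀ = 6×14 − 183 = -99°; Δλ = +0.9456°.
Transverse Mercator on WGS84 with k₀ = 0.9996 gives E = 589340.282 m, N = 6461634.554 m.

Zone 14S: E 589340.3 m, N 6461634.6 m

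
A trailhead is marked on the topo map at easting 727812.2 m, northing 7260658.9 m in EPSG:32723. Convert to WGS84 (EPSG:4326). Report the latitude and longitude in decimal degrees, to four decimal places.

lat -24.7518°, lon -42.7473°

Zone 23S: λ₀ = -45°, k₀ = 0.9996, false easting 500000 m, false northing 10000000 m.
Meridian distance M = (N − FN)/k₀ = -2740437.3 m.
Inverse transverse Mercator on WGS84 gives φ = -24.75180005°, λ = -42.74730013°.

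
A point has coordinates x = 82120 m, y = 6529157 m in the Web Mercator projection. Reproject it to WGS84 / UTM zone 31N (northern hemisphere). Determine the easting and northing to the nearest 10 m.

E 339480 m, N 5594020 m

Web Mercator inverse (R = 6378137 m) → φ = 50.47619771°, λ = 0.73769651°.
UTM 31N forward: E = 339482.299 m, N = 5594023.737 m.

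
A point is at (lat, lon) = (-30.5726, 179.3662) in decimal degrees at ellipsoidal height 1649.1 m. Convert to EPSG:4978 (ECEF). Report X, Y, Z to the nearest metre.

WGS84: a = 6378137 m, e² = 0.006694380; N(φ) = a/√(1−e²sin²φ) = 6383667.218 m.
X = (N+h)·cosφ·cosλ = -5497327.526 m; Y = (N+h)·cosφ·sinλ = 60813.350 m; Z = (N(1−e²)+h)·sinφ = -3226025.600 m.

X -5497328 m, Y 60813 m, Z -3226026 m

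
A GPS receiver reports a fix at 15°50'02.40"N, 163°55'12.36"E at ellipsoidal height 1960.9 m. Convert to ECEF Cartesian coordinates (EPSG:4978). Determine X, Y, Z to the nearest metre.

X -5899342 m, Y 1700516 m, Z 1729598 m

WGS84: a = 6378137 m, e² = 0.006694380; N(φ) = a/√(1−e²sin²φ) = 6379726.968 m.
X = (N+h)·cosφ·cosλ = -5899341.562 m; Y = (N+h)·cosφ·sinλ = 1700515.704 m; Z = (N(1−e²)+h)·sinφ = 1729598.118 m.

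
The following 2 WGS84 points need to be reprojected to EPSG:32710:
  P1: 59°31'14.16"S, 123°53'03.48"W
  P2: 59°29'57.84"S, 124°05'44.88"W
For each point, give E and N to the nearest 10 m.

UTM zone 10S: λ₀ = -123°, k₀ = 0.9996.
P1 (-59.5206°, -123.8843°) → (449964.901, 3401643.765) m.
P2 (-59.4994°, -124.0958°) → (437959.625, 3403826.156) m.

P1: E 449960 m, N 3401640 m; P2: E 437960 m, N 3403830 m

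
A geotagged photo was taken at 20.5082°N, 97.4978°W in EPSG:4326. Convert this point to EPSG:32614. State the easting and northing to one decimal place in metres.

E 656641.2 m, N 2268439.9 m

Zone 14 central meridian λ₀ = 6×14 − 183 = -99°; Δλ = +1.5022°.
Transverse Mercator on WGS84 with k₀ = 0.9996 gives E = 656641.161 m, N = 2268439.864 m.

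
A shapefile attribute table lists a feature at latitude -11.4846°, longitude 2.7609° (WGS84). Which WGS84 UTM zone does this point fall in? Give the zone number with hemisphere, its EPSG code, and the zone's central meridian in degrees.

UTM zone = ⌊(λ + 180)/6⌋ + 1; 2.7609° ∈ [0°, 6°) → zone 31.
Hemisphere: S (φ < 0).
Central meridian λ₀ = 6×31 − 183 = 3°.
EPSG code: 32731.

Zone 31S (EPSG:32731), central meridian 3°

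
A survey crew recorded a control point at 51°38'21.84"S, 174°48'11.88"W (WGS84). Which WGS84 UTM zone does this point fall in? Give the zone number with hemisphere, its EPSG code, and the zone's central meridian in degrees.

Zone 1S (EPSG:32701), central meridian -177°

UTM zone = ⌊(λ + 180)/6⌋ + 1; -174.8033° ∈ [-180°, -174°) → zone 1.
Hemisphere: S (φ < 0).
Central meridian λ₀ = 6×1 − 183 = -177°.
EPSG code: 32701.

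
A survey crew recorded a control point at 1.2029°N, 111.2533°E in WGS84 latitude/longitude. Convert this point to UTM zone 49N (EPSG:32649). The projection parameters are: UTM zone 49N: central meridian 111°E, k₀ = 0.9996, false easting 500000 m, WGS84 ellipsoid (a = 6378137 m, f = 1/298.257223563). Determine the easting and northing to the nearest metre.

Zone 49 central meridian λ₀ = 6×49 − 183 = 111°; Δλ = +0.2533°.
Transverse Mercator on WGS84 with k₀ = 0.9996 gives E = 528179.870 m, N = 132958.096 m.

E 528180 m, N 132958 m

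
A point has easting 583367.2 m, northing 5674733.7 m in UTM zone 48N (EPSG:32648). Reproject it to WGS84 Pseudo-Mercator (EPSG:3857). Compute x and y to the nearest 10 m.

Unproject from UTM 48N (λ₀ = 105°) → φ = 51.21790032°, λ = 106.19369978°.
Web Mercator (R = 6378137 m): x = 11821428.585 m, y = 6659928.654 m.

x 11821430 m, y 6659930 m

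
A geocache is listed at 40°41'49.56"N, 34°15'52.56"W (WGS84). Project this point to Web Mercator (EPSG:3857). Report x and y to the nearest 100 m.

x -3814300 m, y 4967800 m

Web Mercator is spherical with R = a = 6378137 m.
x = R·λ = 6378137 × -0.598030087 = -3814317.824 m.
y = R·ln tan(π/4 + φ/2) = 6378137 × 0.778874164 = 4967766.122 m.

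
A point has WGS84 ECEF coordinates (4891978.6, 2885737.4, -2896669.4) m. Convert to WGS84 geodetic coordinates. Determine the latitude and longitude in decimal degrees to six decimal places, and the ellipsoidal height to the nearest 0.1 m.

λ = atan2(Y, X) = 30.53600026°; p = √(X²+Y²) = 5679695.0 m.
Bowring's method on WGS84 (a = 6378137 m, b = 6356752.314 m) gives φ = -27.17779984°, h = 2000.912 m.

lat -27.177800°, lon 30.536000°, h 2000.9 m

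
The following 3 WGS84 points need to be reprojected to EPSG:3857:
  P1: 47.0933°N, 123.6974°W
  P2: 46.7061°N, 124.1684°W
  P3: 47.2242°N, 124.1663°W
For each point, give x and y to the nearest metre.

Web Mercator: x = R·λ, y = R·ln tan(π/4+φ/2), R = 6378137 m.
P1 (47.0933°, -123.6974°) → (-13769931.580, 5957316.326) m.
P2 (46.7061°, -124.1684°) → (-13822363.061, 5894233.362) m.
P3 (47.2242°, -124.1663°) → (-13822129.290, 5978746.309) m.

P1: x -13769932 m, y 5957316 m; P2: x -13822363 m, y 5894233 m; P3: x -13822129 m, y 5978746 m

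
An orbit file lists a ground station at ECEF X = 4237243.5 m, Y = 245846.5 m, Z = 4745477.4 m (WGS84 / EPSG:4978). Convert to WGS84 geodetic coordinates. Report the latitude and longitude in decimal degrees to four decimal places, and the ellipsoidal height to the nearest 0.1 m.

lat 48.3816°, lon 3.3206°, h 420.0 m

λ = atan2(Y, X) = 3.32060042°; p = √(X²+Y²) = 4244369.6 m.
Bowring's method on WGS84 (a = 6378137 m, b = 6356752.314 m) gives φ = 48.38160008°, h = 419.981 m.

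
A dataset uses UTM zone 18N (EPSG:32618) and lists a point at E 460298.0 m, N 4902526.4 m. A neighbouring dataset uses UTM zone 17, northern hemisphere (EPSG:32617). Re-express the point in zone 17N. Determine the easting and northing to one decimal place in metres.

UTM 18N → geographic: φ = 44.27489958°, λ = -75.49749989°.
UTM 17N (λ₀ = -81°) forward: E = 939133.393 m, N = 4917149.661 m.

E 939133.4 m, N 4917149.7 m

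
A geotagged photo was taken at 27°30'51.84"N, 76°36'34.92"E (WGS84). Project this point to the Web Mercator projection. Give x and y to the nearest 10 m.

Web Mercator is spherical with R = a = 6378137 m.
x = R·λ = 6378137 × 1.337091504 = 8528152.794 m.
y = R·ln tan(π/4 + φ/2) = 6378137 × 0.499814843 = 3187887.546 m.

x 8528150 m, y 3187890 m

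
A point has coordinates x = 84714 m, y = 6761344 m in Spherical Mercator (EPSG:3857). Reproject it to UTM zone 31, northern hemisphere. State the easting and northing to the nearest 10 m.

E 345570 m, N 5739500 m

Web Mercator inverse (R = 6378137 m) → φ = 51.78500186°, λ = 0.76099881°.
UTM 31N forward: E = 345565.273 m, N = 5739497.313 m.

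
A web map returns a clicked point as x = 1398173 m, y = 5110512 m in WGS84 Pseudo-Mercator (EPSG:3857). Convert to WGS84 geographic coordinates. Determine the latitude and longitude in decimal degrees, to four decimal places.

R = 6378137 m. λ = x/R = 12.56000176°.
φ = 2·arctan(exp(y/R)) − 90° = 2·arctan(2.22833) − 90° = 41.66219875°.

lat 41.6622°, lon 12.5600°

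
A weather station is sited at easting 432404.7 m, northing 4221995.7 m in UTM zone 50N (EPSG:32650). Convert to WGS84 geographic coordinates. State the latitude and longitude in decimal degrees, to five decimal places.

lat 38.14330°, lon 116.22860°

Zone 50N: λ₀ = 117°, k₀ = 0.9996, false easting 500000 m.
Meridian distance M = (N − FN)/k₀ = 4223685.2 m.
Inverse transverse Mercator on WGS84 gives φ = 38.14330001°, λ = 116.22860053°.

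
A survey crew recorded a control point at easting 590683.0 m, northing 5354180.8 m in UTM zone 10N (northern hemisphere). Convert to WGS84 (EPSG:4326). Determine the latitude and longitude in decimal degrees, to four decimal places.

Zone 10N: λ₀ = -123°, k₀ = 0.9996, false easting 500000 m.
Meridian distance M = (N − FN)/k₀ = 5356323.3 m.
Inverse transverse Mercator on WGS84 gives φ = 48.33430019°, λ = -121.77640024°.

lat 48.3343°, lon -121.7764°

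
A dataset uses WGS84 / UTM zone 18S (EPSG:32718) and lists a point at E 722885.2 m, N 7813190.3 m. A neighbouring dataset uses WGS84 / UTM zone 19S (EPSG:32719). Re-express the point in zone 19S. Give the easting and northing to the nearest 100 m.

E 94000 m, N 7809900 m

UTM 18S → geographic: φ = -19.76439989°, λ = -72.87279988°.
UTM 19S (λ₀ = -69°) forward: E = 94045.505 m, N = 7809945.473 m.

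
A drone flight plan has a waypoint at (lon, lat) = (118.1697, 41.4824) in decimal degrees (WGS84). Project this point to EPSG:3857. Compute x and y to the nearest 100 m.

x 13154600 m, y 5083800 m

Web Mercator is spherical with R = a = 6378137 m.
x = R·λ = 6378137 × 2.062450341 = 13154590.831 m.
y = R·ln tan(π/4 + φ/2) = 6378137 × 0.797060029 = 5083758.065 m.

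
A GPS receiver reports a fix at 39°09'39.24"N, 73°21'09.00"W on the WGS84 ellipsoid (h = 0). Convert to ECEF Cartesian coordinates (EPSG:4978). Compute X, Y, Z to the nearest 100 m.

WGS84: a = 6378137 m, e² = 0.006694380; N(φ) = a/√(1−e²sin²φ) = 6386667.844 m.
X = (N+h)·cosφ·cosλ = 1418681.634 m; Y = (N+h)·cosφ·sinλ = -4744502.654 m; Z = (N(1−e²)+h)·sinφ = 4006183.097 m.

X 1418700 m, Y -4744500 m, Z 4006200 m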